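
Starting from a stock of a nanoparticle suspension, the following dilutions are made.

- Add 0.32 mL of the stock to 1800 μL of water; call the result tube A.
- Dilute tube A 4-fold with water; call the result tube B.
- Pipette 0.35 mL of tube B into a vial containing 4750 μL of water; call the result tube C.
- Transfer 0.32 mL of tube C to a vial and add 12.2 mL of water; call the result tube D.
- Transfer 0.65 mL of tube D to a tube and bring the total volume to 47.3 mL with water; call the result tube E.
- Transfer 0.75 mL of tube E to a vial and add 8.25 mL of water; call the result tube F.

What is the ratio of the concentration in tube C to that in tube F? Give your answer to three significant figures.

3.42 × 10^4

Step 1: 0.32 mL + 1800 μL = 2.12 mL total → factor 2.12/0.32 = 6.625
Step 2: 4-fold → factor 4
Step 3: 0.35 mL + 4750 μL = 5.1 mL total → factor 5.1/0.35 = 14.571
Step 4: 0.32 mL + 12.2 mL = 12.52 mL total → factor 12.52/0.32 = 39.125
Step 5: 0.65 mL brought to 47.3 mL → factor 47.3/0.65 = 72.769
Step 6: 0.75 mL + 8.25 mL = 9 mL total → factor 9/0.75 = 12
Dilution factor to tube C = 386.14; to tube F = 1.3193 × 10^7
[tube C]/[tube F] = (factor to tube F)/(factor to tube C) = 1.3193 × 10^7/386.14 = 3.42 × 10^4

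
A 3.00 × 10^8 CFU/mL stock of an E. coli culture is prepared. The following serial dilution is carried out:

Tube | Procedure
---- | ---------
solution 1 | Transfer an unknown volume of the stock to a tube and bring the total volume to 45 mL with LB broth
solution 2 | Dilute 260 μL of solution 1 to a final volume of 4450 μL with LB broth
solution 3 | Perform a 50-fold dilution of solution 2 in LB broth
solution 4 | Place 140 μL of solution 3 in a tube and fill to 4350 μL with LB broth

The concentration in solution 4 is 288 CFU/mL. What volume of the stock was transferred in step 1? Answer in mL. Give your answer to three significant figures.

Step 1: v brought to 45 mL → factor = 45 mL/v
Step 2: 260 μL brought to 4450 μL → factor 4450/260 = 17.115
Step 3: 50-fold → factor 50
Step 4: 140 μL brought to 4350 μL → factor 4350/140 = 31.071
Product of known-step factors = 26590
Overall factor = 3.00 × 10^8 CFU/mL / (288 CFU/mL) = 1.0417 × 10^6
Step-1 factor = 1.0417 × 10^6 / 26590 = 39.175
v = 45 mL / 39.175 = 1.15 mL

1.15 mL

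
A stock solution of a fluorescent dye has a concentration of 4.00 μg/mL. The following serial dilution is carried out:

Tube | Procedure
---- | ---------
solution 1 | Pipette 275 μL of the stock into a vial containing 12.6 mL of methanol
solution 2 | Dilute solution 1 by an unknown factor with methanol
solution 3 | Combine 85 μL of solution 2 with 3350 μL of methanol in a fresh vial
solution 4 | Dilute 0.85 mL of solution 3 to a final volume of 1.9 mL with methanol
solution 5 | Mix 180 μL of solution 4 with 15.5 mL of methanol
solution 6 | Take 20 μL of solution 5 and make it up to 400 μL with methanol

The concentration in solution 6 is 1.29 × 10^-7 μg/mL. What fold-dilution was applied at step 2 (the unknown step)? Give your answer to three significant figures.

4.21-fold

Step 1: 275 μL + 12.6 mL = 12875 μL total → factor 12875/275 = 46.818
Step 2: unknown factor x
Step 3: 85 μL + 3350 μL = 3435 μL total → factor 3435/85 = 40.412
Step 4: 0.85 mL brought to 1.9 mL → factor 1.9/0.85 = 2.2353
Step 5: 180 μL + 15.5 mL = 15680 μL total → factor 15680/180 = 87.111
Step 6: 20 μL brought to 400 μL → factor 400/20 = 20
Product of known-step factors = 7.3682 × 10^6
Overall factor = 4.00 μg/mL / (1.29 × 10^-7 μg/mL) = 3.1008 × 10^7
x = 3.1008 × 10^7 / 7.3682 × 10^6 = 4.21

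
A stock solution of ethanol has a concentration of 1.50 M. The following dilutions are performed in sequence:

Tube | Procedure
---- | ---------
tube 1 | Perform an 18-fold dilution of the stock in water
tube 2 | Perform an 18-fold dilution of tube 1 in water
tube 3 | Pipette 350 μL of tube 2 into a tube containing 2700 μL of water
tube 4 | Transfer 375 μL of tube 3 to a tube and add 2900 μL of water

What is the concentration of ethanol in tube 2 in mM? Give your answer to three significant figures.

Step 1: 18-fold → factor 18
Step 2: 18-fold → factor 18
Dilution factor through tube 2 = 18 × 18 = 324
[tube 2] = 1.50 M / 324 = 0.004630 M = 4.63 mM

4.63 mM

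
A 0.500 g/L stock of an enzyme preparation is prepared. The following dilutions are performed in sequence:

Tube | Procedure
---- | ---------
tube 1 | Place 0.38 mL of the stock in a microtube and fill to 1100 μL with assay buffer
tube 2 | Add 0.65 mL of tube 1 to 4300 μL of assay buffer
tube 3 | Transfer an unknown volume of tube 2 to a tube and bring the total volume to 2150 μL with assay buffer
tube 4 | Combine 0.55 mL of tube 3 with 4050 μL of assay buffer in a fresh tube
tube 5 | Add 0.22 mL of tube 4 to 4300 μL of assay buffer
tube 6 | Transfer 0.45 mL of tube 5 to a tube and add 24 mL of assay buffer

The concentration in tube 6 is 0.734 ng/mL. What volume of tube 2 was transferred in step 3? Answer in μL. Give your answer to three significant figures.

Step 1: 0.38 mL brought to 1100 μL → factor 1.1/0.38 = 2.8947
Step 2: 0.65 mL + 4300 μL = 4.95 mL total → factor 4.95/0.65 = 7.6154
Step 3: v brought to 2150 μL → factor = 2150 μL/v
Step 4: 0.55 mL + 4050 μL = 4.6 mL total → factor 4.6/0.55 = 8.3636
Step 5: 0.22 mL + 4300 μL = 4.52 mL total → factor 4.52/0.22 = 20.545
Step 6: 0.45 mL + 24 mL = 24.45 mL total → factor 24.45/0.45 = 54.333
Product of known-step factors = 2.0582 × 10^5
Overall factor = 0.500 g/L / (0.734 ng/mL) = 6.812 × 10^5
Step-3 factor = 6.812 × 10^5 / 2.0582 × 10^5 = 3.3098
v = 2150 μL / 3.3098 = 650 μL

650 μL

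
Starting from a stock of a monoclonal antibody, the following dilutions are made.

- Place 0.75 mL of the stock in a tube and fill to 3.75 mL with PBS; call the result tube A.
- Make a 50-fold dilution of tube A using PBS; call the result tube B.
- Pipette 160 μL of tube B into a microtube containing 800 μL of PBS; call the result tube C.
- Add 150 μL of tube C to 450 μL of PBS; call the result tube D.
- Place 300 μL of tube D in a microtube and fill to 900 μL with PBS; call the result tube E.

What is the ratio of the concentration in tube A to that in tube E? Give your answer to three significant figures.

Step 1: 0.75 mL brought to 3.75 mL → factor 3.75/0.75 = 5
Step 2: 50-fold → factor 50
Step 3: 160 μL + 800 μL = 960 μL total → factor 960/160 = 6
Step 4: 150 μL + 450 μL = 600 μL total → factor 600/150 = 4
Step 5: 300 μL brought to 900 μL → factor 900/300 = 3
Dilution factor to tube A = 5; to tube E = 18000
[tube A]/[tube E] = (factor to tube E)/(factor to tube A) = 18000/5 = 3.60 × 10^3

3.60 × 10^3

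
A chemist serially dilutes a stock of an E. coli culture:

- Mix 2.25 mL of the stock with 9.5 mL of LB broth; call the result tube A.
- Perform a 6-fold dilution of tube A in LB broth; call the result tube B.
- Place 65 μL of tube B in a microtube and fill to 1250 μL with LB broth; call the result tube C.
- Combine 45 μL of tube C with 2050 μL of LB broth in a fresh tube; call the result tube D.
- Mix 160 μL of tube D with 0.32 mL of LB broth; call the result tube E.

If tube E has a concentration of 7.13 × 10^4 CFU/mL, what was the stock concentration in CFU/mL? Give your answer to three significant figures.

6.00 × 10^9 CFU/mL

Step 1: 2.25 mL + 9.5 mL = 11.75 mL total → factor 11.75/2.25 = 5.2222
Step 2: 6-fold → factor 6
Step 3: 65 μL brought to 1250 μL → factor 1250/65 = 19.231
Step 4: 45 μL + 2050 μL = 2095 μL total → factor 2095/45 = 46.556
Step 5: 160 μL + 0.32 mL = 480 μL total → factor 480/160 = 3
Overall dilution factor = 5.2222 × 6 × 19.231 × 46.556 × 3 = 84158
Stock = 7.13 × 10^4 CFU/mL × 84158 = 6.00 × 10^9 CFU/mL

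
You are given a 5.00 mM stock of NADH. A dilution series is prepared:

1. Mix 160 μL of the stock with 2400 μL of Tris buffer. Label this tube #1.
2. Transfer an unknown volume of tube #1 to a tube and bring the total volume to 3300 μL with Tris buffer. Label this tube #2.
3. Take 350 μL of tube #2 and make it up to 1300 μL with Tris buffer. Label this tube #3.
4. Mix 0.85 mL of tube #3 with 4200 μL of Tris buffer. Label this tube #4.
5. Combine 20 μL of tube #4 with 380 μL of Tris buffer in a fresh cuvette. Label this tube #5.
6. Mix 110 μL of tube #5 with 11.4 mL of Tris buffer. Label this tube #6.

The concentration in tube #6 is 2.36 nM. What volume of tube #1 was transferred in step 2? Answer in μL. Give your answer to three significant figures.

1.15 × 10^3 μL

Step 1: 160 μL + 2400 μL = 2560 μL total → factor 2560/160 = 16
Step 2: v brought to 3300 μL → factor = 3300 μL/v
Step 3: 350 μL brought to 1300 μL → factor 1300/350 = 3.7143
Step 4: 0.85 mL + 4200 μL = 5.05 mL total → factor 5.05/0.85 = 5.9412
Step 5: 20 μL + 380 μL = 400 μL total → factor 400/20 = 20
Step 6: 110 μL + 11.4 mL = 11510 μL total → factor 11510/110 = 104.64
Product of known-step factors = 7.3889 × 10^5
Overall factor = 5.00 mM / (2.36 nM) = 2.1186 × 10^6
Step-2 factor = 2.1186 × 10^6 / 7.3889 × 10^5 = 2.8673
v = 3300 μL / 2.8673 = 1.15 × 10^3 μL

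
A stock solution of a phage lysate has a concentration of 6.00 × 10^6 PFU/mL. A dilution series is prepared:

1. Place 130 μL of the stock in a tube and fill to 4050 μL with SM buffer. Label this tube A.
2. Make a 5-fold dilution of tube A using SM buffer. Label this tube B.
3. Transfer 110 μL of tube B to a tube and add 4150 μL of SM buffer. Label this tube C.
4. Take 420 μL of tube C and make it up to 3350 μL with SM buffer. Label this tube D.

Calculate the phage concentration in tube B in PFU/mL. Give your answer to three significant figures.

3.85 × 10^4 PFU/mL

Step 1: 130 μL brought to 4050 μL → factor 4050/130 = 31.154
Step 2: 5-fold → factor 5
Dilution factor through tube B = 31.154 × 5 = 155.77
[tube B] = 6.00 × 10^6 PFU/mL / 155.77 = 3.85 × 10^4 PFU/mL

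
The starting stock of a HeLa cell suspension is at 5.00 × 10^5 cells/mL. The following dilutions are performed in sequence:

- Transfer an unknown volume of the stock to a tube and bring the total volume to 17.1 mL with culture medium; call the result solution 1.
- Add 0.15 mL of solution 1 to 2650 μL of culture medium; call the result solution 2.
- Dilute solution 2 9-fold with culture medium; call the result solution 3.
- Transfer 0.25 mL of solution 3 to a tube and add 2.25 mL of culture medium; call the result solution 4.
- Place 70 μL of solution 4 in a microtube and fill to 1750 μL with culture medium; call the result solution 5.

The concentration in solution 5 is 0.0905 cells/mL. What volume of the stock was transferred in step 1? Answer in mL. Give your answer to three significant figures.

Step 1: v brought to 17.1 mL → factor = 17.1 mL/v
Step 2: 0.15 mL + 2650 μL = 2.8 mL total → factor 2.8/0.15 = 18.667
Step 3: 9-fold → factor 9
Step 4: 0.25 mL + 2.25 mL = 2.5 mL total → factor 2.5/0.25 = 10
Step 5: 70 μL brought to 1750 μL → factor 1750/70 = 25
Product of known-step factors = 42000
Overall factor = 5.00 × 10^5 cells/mL / (0.0905 cells/mL) = 5.5249 × 10^6
Step-1 factor = 5.5249 × 10^6 / 42000 = 131.54
v = 17.1 mL / 131.54 = 0.130 mL

0.130 mL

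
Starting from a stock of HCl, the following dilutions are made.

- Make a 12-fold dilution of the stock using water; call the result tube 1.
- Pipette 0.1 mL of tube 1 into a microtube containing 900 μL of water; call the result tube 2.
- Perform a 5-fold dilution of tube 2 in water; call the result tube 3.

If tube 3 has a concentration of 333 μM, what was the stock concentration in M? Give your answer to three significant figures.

Step 1: 12-fold → factor 12
Step 2: 0.1 mL + 900 μL = 1 mL total → factor 1/0.1 = 10
Step 3: 5-fold → factor 5
Overall dilution factor = 12 × 10 × 5 = 600
Stock = 333 μM × 600 = 1.998 × 10^5 μM = 0.200 M

0.200 M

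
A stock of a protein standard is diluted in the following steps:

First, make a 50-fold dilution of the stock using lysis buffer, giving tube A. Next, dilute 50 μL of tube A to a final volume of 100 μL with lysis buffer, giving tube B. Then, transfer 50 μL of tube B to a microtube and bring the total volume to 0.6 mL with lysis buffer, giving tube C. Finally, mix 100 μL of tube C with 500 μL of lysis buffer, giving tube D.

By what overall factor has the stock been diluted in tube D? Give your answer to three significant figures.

Step 1: 50-fold → factor 50
Step 2: 50 μL brought to 100 μL → factor 100/50 = 2
Step 3: 50 μL brought to 0.6 mL → factor 600/50 = 12
Step 4: 100 μL + 500 μL = 600 μL total → factor 600/100 = 6
Overall dilution factor = 50 × 2 × 12 × 6 = 7200

7.20 × 10^3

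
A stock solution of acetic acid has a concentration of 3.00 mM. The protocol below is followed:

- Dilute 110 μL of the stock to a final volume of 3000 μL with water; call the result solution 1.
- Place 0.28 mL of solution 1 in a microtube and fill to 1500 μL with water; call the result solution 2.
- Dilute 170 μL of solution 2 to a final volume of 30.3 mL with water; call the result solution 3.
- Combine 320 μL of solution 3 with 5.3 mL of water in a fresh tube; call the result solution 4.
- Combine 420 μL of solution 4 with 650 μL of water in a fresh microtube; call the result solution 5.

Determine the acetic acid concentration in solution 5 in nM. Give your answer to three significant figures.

Step 1: 110 μL brought to 3000 μL → factor 3000/110 = 27.273
Step 2: 0.28 mL brought to 1500 μL → factor 1.5/0.28 = 5.3571
Step 3: 170 μL brought to 30.3 mL → factor 30300/170 = 178.24
Step 4: 320 μL + 5.3 mL = 5620 μL total → factor 5620/320 = 17.562
Step 5: 420 μL + 650 μL = 1070 μL total → factor 1070/420 = 2.5476
Overall dilution factor = 27.273 × 5.3571 × 178.24 × 17.562 × 2.5476 = 1.1651 × 10^6
Final = 3.00 mM / 1.1651 × 10^6 = 2.575 × 10^-6 mM = 2.57 nM

2.57 nM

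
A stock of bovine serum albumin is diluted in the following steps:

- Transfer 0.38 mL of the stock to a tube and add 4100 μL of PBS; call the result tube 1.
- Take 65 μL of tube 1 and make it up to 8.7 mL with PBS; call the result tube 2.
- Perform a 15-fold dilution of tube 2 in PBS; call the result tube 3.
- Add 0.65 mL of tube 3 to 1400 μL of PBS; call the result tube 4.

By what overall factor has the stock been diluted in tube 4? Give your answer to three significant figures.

Step 1: 0.38 mL + 4100 μL = 4.48 mL total → factor 4.48/0.38 = 11.789
Step 2: 65 μL brought to 8.7 mL → factor 8700/65 = 133.85
Step 3: 15-fold → factor 15
Step 4: 0.65 mL + 1400 μL = 2.05 mL total → factor 2.05/0.65 = 3.1538
Overall dilution factor = 11.789 × 133.85 × 15 × 3.1538 = 74650

7.47 × 10^4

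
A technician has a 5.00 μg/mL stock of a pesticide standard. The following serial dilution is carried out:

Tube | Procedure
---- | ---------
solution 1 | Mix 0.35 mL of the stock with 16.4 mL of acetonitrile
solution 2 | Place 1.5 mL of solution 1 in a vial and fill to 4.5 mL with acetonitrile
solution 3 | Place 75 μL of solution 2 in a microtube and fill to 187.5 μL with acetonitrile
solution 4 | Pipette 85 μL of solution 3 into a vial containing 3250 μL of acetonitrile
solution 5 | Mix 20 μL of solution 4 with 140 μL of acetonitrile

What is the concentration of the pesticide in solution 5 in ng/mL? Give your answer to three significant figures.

0.0444 ng/mL

Step 1: 0.35 mL + 16.4 mL = 16.75 mL total → factor 16.75/0.35 = 47.857
Step 2: 1.5 mL brought to 4.5 mL → factor 4.5/1.5 = 3
Step 3: 75 μL brought to 187.5 μL → factor 187.5/75 = 2.5
Step 4: 85 μL + 3250 μL = 3335 μL total → factor 3335/85 = 39.235
Step 5: 20 μL + 140 μL = 160 μL total → factor 160/20 = 8
Overall dilution factor = 47.857 × 3 × 2.5 × 39.235 × 8 = 1.1266 × 10^5
Final = 5.00 μg/mL / 1.1266 × 10^5 = 4.438 × 10^-5 μg/mL = 0.0444 ng/mL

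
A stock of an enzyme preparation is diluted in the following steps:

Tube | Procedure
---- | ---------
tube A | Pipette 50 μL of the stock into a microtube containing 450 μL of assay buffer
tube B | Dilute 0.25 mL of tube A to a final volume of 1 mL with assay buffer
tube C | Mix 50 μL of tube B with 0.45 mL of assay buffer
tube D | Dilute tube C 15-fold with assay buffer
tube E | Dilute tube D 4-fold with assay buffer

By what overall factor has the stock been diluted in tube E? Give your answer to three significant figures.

2.40 × 10^4

Step 1: 50 μL + 450 μL = 500 μL total → factor 500/50 = 10
Step 2: 0.25 mL brought to 1 mL → factor 1/0.25 = 4
Step 3: 50 μL + 0.45 mL = 500 μL total → factor 500/50 = 10
Step 4: 15-fold → factor 15
Step 5: 4-fold → factor 4
Overall dilution factor = 10 × 4 × 10 × 15 × 4 = 24000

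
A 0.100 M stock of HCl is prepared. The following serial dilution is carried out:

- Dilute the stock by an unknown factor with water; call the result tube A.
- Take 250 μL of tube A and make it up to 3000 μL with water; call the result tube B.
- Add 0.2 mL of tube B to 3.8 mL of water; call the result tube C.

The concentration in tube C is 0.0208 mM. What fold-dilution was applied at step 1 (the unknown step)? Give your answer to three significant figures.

20.0-fold

Step 1: unknown factor x
Step 2: 250 μL brought to 3000 μL → factor 3000/250 = 12
Step 3: 0.2 mL + 3.8 mL = 4 mL total → factor 4/0.2 = 20
Product of known-step factors = 240
Overall factor = 0.100 M / (0.0208 mM) = 4807.7
x = 4807.7 / 240 = 20.0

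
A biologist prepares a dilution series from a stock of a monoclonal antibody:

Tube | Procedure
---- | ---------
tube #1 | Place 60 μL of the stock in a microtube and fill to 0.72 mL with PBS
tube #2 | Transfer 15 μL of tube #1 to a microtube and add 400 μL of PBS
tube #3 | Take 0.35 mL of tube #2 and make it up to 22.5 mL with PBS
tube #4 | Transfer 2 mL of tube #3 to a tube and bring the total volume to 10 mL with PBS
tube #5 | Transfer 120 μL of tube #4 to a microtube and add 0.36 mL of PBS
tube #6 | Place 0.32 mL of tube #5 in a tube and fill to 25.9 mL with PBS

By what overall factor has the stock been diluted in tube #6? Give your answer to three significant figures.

3.45 × 10^7

Step 1: 60 μL brought to 0.72 mL → factor 720/60 = 12
Step 2: 15 μL + 400 μL = 415 μL total → factor 415/15 = 27.667
Step 3: 0.35 mL brought to 22.5 mL → factor 22.5/0.35 = 64.286
Step 4: 2 mL brought to 10 mL → factor 10/2 = 5
Step 5: 120 μL + 0.36 mL = 480 μL total → factor 480/120 = 4
Step 6: 0.32 mL brought to 25.9 mL → factor 25.9/0.32 = 80.938
Overall dilution factor = 12 × 27.667 × 64.286 × 5 × 4 × 80.938 = 3.4549 × 10^7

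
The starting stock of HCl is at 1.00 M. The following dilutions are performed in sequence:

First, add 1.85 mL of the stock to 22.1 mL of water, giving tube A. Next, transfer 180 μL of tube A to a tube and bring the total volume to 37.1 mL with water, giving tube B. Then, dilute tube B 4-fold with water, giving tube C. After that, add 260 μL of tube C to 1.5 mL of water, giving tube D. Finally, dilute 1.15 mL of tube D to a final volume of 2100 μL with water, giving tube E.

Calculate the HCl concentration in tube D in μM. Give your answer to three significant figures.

13.8 μM

Step 1: 1.85 mL + 22.1 mL = 23.95 mL total → factor 23.95/1.85 = 12.946
Step 2: 180 μL brought to 37.1 mL → factor 37100/180 = 206.11
Step 3: 4-fold → factor 4
Step 4: 260 μL + 1.5 mL = 1760 μL total → factor 1760/260 = 6.7692
Dilution factor through tube D = 12.946 × 206.11 × 4 × 6.7692 = 72249
[tube D] = 1.00 M / 72249 = 1.384 × 10^-5 M = 13.8 μM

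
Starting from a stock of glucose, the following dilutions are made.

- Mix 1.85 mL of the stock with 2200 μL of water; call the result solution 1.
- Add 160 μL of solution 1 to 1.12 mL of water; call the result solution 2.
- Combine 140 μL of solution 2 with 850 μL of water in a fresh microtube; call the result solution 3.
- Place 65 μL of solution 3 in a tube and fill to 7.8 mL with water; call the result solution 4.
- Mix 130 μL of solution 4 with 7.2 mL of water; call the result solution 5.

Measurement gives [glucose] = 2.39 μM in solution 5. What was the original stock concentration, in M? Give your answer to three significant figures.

2.00 M

Step 1: 1.85 mL + 2200 μL = 4.05 mL total → factor 4.05/1.85 = 2.1892
Step 2: 160 μL + 1.12 mL = 1280 μL total → factor 1280/160 = 8
Step 3: 140 μL + 850 μL = 990 μL total → factor 990/140 = 7.0714
Step 4: 65 μL brought to 7.8 mL → factor 7800/65 = 120
Step 5: 130 μL + 7.2 mL = 7330 μL total → factor 7330/130 = 56.385
Overall dilution factor = 2.1892 × 8 × 7.0714 × 120 × 56.385 = 8.3796 × 10^5
Stock = 2.39 μM × 8.3796 × 10^5 = 2.003 × 10^6 μM = 2.00 M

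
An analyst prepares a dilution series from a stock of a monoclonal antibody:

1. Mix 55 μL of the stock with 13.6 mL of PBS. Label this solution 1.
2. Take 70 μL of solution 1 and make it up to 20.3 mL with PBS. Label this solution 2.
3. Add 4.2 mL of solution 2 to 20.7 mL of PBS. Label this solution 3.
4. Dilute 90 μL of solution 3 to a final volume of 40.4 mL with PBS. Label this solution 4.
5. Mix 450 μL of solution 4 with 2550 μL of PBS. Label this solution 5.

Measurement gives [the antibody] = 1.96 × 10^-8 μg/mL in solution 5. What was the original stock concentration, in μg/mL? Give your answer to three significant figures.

Step 1: 55 μL + 13.6 mL = 13655 μL total → factor 13655/55 = 248.27
Step 2: 70 μL brought to 20.3 mL → factor 20300/70 = 290
Step 3: 4.2 mL + 20.7 mL = 24.9 mL total → factor 24.9/4.2 = 5.9286
Step 4: 90 μL brought to 40.4 mL → factor 40400/90 = 448.89
Step 5: 450 μL + 2550 μL = 3000 μL total → factor 3000/450 = 6.6667
Overall dilution factor = 248.27 × 290 × 5.9286 × 448.89 × 6.6667 = 1.2774 × 10^9
Stock = 1.96 × 10^-8 μg/mL × 1.2774 × 10^9 = 25.0 μg/mL

25.0 μg/mL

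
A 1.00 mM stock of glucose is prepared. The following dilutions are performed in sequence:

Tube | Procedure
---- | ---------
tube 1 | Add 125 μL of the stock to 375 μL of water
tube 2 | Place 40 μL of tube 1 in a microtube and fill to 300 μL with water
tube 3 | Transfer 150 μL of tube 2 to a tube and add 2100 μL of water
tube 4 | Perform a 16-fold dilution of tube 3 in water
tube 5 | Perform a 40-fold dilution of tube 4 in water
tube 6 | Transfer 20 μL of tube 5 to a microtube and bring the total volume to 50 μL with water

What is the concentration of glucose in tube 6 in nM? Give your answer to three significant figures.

Step 1: 125 μL + 375 μL = 500 μL total → factor 500/125 = 4
Step 2: 40 μL brought to 300 μL → factor 300/40 = 7.5
Step 3: 150 μL + 2100 μL = 2250 μL total → factor 2250/150 = 15
Step 4: 16-fold → factor 16
Step 5: 40-fold → factor 40
Step 6: 20 μL brought to 50 μL → factor 50/20 = 2.5
Overall dilution factor = 4 × 7.5 × 15 × 16 × 40 × 2.5 = 7.2 × 10^5
Final = 1.00 mM / 7.2 × 10^5 = 1.389 × 10^-6 mM = 1.39 nM

1.39 nM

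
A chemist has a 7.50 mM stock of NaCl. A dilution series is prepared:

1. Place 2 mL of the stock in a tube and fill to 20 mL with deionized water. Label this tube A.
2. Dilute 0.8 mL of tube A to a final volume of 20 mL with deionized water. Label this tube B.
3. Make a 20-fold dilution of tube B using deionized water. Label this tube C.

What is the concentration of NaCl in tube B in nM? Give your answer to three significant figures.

Step 1: 2 mL brought to 20 mL → factor 20/2 = 10
Step 2: 0.8 mL brought to 20 mL → factor 20/0.8 = 25
Dilution factor through tube B = 10 × 25 = 250
[tube B] = 7.50 mM / 250 = 0.03000 mM = 3.00 × 10^4 nM

3.00 × 10^4 nM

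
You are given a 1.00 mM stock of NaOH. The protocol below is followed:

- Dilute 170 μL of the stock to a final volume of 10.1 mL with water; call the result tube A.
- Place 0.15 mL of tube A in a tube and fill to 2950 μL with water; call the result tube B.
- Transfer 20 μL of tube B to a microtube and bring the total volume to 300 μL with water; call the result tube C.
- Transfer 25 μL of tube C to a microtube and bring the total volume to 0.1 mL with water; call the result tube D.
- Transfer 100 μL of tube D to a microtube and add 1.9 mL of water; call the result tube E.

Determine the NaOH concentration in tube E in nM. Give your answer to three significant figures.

Step 1: 170 μL brought to 10.1 mL → factor 10100/170 = 59.412
Step 2: 0.15 mL brought to 2950 μL → factor 2.95/0.15 = 19.667
Step 3: 20 μL brought to 300 μL → factor 300/20 = 15
Step 4: 25 μL brought to 0.1 mL → factor 100/25 = 4
Step 5: 100 μL + 1.9 mL = 2000 μL total → factor 2000/100 = 20
Overall dilution factor = 59.412 × 19.667 × 15 × 4 × 20 = 1.4021 × 10^6
Final = 1.00 mM / 1.4021 × 10^6 = 7.132 × 10^-7 mM = 0.713 nM

0.713 nM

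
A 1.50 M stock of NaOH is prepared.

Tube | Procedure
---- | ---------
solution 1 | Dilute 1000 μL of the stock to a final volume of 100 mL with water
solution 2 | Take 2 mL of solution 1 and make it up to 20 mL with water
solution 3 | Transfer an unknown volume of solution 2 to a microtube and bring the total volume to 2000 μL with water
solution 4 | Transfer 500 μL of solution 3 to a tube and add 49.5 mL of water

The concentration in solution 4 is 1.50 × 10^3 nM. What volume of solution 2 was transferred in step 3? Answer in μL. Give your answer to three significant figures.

200 μL

Step 1: 1000 μL brought to 100 mL → factor 1 × 10^5/1000 = 100
Step 2: 2 mL brought to 20 mL → factor 20/2 = 10
Step 3: v brought to 2000 μL → factor = 2000 μL/v
Step 4: 500 μL + 49.5 mL = 50000 μL total → factor 50000/500 = 100
Product of known-step factors = 1 × 10^5
Overall factor = 1.50 M / (1.50 × 10^3 nM) = 1 × 10^6
Step-3 factor = 1 × 10^6 / 1 × 10^5 = 10
v = 2000 μL / 10 = 200 μL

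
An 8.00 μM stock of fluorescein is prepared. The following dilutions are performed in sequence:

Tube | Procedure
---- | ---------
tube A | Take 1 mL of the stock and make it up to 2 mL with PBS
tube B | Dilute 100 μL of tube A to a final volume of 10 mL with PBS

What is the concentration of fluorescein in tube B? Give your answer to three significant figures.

0.0400 μM

Step 1: 1 mL brought to 2 mL → factor 2/1 = 2
Step 2: 100 μL brought to 10 mL → factor 10000/100 = 100
Overall dilution factor = 2 × 100 = 200
Final = 8.00 μM / 200 = 0.0400 μM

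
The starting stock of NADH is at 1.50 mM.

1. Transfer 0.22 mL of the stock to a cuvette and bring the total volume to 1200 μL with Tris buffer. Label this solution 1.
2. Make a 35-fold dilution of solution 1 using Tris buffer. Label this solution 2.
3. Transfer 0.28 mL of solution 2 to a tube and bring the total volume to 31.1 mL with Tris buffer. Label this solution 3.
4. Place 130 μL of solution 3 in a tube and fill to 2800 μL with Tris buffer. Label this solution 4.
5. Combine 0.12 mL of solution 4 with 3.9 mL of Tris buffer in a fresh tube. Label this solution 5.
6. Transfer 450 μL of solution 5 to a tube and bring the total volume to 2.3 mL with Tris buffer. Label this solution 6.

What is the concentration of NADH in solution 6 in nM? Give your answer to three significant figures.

0.0192 nM

Step 1: 0.22 mL brought to 1200 μL → factor 1.2/0.22 = 5.4545
Step 2: 35-fold → factor 35
Step 3: 0.28 mL brought to 31.1 mL → factor 31.1/0.28 = 111.07
Step 4: 130 μL brought to 2800 μL → factor 2800/130 = 21.538
Step 5: 0.12 mL + 3.9 mL = 4.02 mL total → factor 4.02/0.12 = 33.5
Step 6: 450 μL brought to 2.3 mL → factor 2300/450 = 5.1111
Overall dilution factor = 5.4545 × 35 × 111.07 × 21.538 × 33.5 × 5.1111 = 7.8199 × 10^7
Final = 1.50 mM / 7.8199 × 10^7 = 1.918 × 10^-8 mM = 0.0192 nM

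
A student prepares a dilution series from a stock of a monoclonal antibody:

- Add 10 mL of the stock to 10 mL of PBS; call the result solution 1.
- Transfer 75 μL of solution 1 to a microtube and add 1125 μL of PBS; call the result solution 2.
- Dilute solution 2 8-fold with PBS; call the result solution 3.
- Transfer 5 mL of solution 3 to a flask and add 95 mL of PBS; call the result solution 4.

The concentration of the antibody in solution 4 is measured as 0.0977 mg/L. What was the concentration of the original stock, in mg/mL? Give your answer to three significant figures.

Step 1: 10 mL + 10 mL = 20 mL total → factor 20/10 = 2
Step 2: 75 μL + 1125 μL = 1200 μL total → factor 1200/75 = 16
Step 3: 8-fold → factor 8
Step 4: 5 mL + 95 mL = 100 mL total → factor 100/5 = 20
Overall dilution factor = 2 × 16 × 8 × 20 = 5120
Stock = 0.0977 mg/L × 5120 = 500.2 mg/L = 0.500 mg/mL

0.500 mg/mL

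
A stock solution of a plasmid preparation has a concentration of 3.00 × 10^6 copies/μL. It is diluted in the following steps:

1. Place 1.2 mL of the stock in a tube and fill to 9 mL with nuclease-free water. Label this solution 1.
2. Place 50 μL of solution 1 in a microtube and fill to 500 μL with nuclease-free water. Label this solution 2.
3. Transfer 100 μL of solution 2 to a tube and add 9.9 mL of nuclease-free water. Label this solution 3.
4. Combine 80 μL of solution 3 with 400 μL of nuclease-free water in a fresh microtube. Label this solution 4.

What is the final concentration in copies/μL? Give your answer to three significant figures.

66.7 copies/μL

Step 1: 1.2 mL brought to 9 mL → factor 9/1.2 = 7.5
Step 2: 50 μL brought to 500 μL → factor 500/50 = 10
Step 3: 100 μL + 9.9 mL = 10000 μL total → factor 10000/100 = 100
Step 4: 80 μL + 400 μL = 480 μL total → factor 480/80 = 6
Overall dilution factor = 7.5 × 10 × 100 × 6 = 45000
Final = 3.00 × 10^6 copies/μL / 45000 = 66.7 copies/μL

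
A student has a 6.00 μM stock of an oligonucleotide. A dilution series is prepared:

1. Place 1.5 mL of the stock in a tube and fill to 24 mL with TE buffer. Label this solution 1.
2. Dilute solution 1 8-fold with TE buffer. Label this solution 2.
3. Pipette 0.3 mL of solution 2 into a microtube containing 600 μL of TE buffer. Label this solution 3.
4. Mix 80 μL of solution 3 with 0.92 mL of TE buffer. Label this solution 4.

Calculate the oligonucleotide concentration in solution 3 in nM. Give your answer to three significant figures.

15.6 nM

Step 1: 1.5 mL brought to 24 mL → factor 24/1.5 = 16
Step 2: 8-fold → factor 8
Step 3: 0.3 mL + 600 μL = 0.9 mL total → factor 0.9/0.3 = 3
Dilution factor through solution 3 = 16 × 8 × 3 = 384
[solution 3] = 6.00 μM / 384 = 0.01562 μM = 15.6 nM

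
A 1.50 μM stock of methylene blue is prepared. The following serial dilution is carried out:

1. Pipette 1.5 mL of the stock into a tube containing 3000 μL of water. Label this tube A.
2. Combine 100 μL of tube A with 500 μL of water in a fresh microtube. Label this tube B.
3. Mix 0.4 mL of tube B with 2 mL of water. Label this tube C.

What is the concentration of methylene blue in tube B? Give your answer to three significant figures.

0.0833 μM

Step 1: 1.5 mL + 3000 μL = 4.5 mL total → factor 4.5/1.5 = 3
Step 2: 100 μL + 500 μL = 600 μL total → factor 600/100 = 6
Dilution factor through tube B = 3 × 6 = 18
[tube B] = 1.50 μM / 18 = 0.0833 μM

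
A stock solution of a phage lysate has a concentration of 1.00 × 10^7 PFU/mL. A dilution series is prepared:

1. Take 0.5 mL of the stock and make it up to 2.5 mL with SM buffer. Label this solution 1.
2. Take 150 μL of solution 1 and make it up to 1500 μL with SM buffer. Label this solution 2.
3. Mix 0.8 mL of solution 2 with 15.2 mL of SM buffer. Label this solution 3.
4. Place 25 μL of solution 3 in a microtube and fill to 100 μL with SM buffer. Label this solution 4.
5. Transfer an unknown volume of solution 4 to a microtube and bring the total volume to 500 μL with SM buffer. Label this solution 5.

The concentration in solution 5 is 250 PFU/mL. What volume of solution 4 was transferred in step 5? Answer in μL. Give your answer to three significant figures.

Step 1: 0.5 mL brought to 2.5 mL → factor 2.5/0.5 = 5
Step 2: 150 μL brought to 1500 μL → factor 1500/150 = 10
Step 3: 0.8 mL + 15.2 mL = 16 mL total → factor 16/0.8 = 20
Step 4: 25 μL brought to 100 μL → factor 100/25 = 4
Step 5: v brought to 500 μL → factor = 500 μL/v
Product of known-step factors = 4000
Overall factor = 1.00 × 10^7 PFU/mL / (250 PFU/mL) = 40000
Step-5 factor = 40000 / 4000 = 10
v = 500 μL / 10 = 50.0 μL

50.0 μL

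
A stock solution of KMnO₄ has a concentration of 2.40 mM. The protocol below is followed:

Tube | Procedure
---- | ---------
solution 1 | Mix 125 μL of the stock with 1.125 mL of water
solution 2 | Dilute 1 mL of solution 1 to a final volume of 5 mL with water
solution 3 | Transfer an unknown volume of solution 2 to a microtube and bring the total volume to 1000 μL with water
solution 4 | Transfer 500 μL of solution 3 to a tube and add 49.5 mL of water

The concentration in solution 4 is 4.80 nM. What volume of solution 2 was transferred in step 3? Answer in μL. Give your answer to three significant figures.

Step 1: 125 μL + 1.125 mL = 1250 μL total → factor 1250/125 = 10
Step 2: 1 mL brought to 5 mL → factor 5/1 = 5
Step 3: v brought to 1000 μL → factor = 1000 μL/v
Step 4: 500 μL + 49.5 mL = 50000 μL total → factor 50000/500 = 100
Product of known-step factors = 5000
Overall factor = 2.40 mM / (4.80 nM) = 5 × 10^5
Step-3 factor = 5 × 10^5 / 5000 = 100
v = 1000 μL / 100 = 10.0 μL

10.0 μL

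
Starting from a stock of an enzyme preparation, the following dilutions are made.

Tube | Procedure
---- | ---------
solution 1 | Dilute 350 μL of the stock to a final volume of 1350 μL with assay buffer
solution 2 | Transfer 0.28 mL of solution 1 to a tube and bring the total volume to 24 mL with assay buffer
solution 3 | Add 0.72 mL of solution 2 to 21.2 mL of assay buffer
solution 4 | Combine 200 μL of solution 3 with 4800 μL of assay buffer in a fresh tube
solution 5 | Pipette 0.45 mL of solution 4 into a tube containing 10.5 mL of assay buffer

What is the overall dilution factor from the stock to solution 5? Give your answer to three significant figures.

Step 1: 350 μL brought to 1350 μL → factor 1350/350 = 3.8571
Step 2: 0.28 mL brought to 24 mL → factor 24/0.28 = 85.714
Step 3: 0.72 mL + 21.2 mL = 21.92 mL total → factor 21.92/0.72 = 30.444
Step 4: 200 μL + 4800 μL = 5000 μL total → factor 5000/200 = 25
Step 5: 0.45 mL + 10.5 mL = 10.95 mL total → factor 10.95/0.45 = 24.333
Overall dilution factor = 3.8571 × 85.714 × 30.444 × 25 × 24.333 = 6.1231 × 10^6

6.12 × 10^6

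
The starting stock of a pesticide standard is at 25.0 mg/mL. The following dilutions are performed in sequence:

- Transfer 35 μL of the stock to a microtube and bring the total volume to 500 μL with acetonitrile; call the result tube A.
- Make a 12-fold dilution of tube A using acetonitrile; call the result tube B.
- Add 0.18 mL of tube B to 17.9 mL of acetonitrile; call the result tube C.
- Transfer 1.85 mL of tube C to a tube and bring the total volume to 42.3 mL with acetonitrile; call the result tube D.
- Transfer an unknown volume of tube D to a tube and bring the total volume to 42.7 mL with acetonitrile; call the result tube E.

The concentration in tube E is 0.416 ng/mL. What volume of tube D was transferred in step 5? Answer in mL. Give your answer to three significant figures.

0.280 mL

Step 1: 35 μL brought to 500 μL → factor 500/35 = 14.286
Step 2: 12-fold → factor 12
Step 3: 0.18 mL + 17.9 mL = 18.08 mL total → factor 18.08/0.18 = 100.44
Step 4: 1.85 mL brought to 42.3 mL → factor 42.3/1.85 = 22.865
Step 5: v brought to 42.7 mL → factor = 42.7 mL/v
Product of known-step factors = 3.9371 × 10^5
Overall factor = 25.0 mg/mL / (0.416 ng/mL) = 6.0096 × 10^7
Step-5 factor = 6.0096 × 10^7 / 3.9371 × 10^5 = 152.64
v = 42.7 mL / 152.64 = 0.280 mL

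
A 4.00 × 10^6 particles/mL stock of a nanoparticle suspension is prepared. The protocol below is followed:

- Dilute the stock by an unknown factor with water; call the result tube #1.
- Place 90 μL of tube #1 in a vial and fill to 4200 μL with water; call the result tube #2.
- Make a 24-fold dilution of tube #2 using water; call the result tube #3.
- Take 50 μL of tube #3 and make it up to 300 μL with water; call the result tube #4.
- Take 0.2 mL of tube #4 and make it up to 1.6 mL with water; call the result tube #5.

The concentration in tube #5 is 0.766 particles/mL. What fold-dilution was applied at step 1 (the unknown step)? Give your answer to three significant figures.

97.1-fold

Step 1: unknown factor x
Step 2: 90 μL brought to 4200 μL → factor 4200/90 = 46.667
Step 3: 24-fold → factor 24
Step 4: 50 μL brought to 300 μL → factor 300/50 = 6
Step 5: 0.2 mL brought to 1.6 mL → factor 1.6/0.2 = 8
Product of known-step factors = 53760
Overall factor = 4.00 × 10^6 particles/mL / (0.766 particles/mL) = 5.2219 × 10^6
x = 5.2219 × 10^6 / 53760 = 97.1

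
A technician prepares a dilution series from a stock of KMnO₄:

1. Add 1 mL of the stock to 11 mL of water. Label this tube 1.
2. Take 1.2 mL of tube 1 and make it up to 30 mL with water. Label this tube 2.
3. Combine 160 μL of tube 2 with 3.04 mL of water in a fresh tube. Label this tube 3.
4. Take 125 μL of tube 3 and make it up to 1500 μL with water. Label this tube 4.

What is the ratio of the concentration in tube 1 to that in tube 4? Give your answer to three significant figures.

Step 1: 1 mL + 11 mL = 12 mL total → factor 12/1 = 12
Step 2: 1.2 mL brought to 30 mL → factor 30/1.2 = 25
Step 3: 160 μL + 3.04 mL = 3200 μL total → factor 3200/160 = 20
Step 4: 125 μL brought to 1500 μL → factor 1500/125 = 12
Dilution factor to tube 1 = 12; to tube 4 = 72000
[tube 1]/[tube 4] = (factor to tube 4)/(factor to tube 1) = 72000/12 = 6.00 × 10^3

6.00 × 10^3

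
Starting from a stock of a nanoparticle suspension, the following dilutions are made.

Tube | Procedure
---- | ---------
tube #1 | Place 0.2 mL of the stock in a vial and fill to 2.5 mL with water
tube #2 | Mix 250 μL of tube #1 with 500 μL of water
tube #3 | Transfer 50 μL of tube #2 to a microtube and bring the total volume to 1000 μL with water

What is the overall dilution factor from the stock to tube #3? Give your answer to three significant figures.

Step 1: 0.2 mL brought to 2.5 mL → factor 2.5/0.2 = 12.5
Step 2: 250 μL + 500 μL = 750 μL total → factor 750/250 = 3
Step 3: 50 μL brought to 1000 μL → factor 1000/50 = 20
Overall dilution factor = 12.5 × 3 × 20 = 750

750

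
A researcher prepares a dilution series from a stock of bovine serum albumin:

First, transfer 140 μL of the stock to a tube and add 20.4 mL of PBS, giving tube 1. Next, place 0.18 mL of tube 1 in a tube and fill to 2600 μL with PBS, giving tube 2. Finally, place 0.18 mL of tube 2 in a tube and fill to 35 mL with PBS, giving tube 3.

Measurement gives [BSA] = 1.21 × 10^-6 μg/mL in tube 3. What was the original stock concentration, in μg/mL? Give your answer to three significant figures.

0.499 μg/mL

Step 1: 140 μL + 20.4 mL = 20540 μL total → factor 20540/140 = 146.71
Step 2: 0.18 mL brought to 2600 μL → factor 2.6/0.18 = 14.444
Step 3: 0.18 mL brought to 35 mL → factor 35/0.18 = 194.44
Overall dilution factor = 146.71 × 14.444 × 194.44 = 4.1207 × 10^5
Stock = 1.21 × 10^-6 μg/mL × 4.1207 × 10^5 = 0.499 μg/mL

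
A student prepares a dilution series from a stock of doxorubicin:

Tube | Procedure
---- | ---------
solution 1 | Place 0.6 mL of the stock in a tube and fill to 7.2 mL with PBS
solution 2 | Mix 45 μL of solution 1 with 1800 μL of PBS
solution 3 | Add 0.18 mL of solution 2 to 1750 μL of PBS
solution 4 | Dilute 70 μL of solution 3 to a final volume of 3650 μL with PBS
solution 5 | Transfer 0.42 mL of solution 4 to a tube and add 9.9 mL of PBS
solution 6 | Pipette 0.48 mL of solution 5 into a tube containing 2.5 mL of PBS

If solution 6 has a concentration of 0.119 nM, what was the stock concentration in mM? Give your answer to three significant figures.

Step 1: 0.6 mL brought to 7.2 mL → factor 7.2/0.6 = 12
Step 2: 45 μL + 1800 μL = 1845 μL total → factor 1845/45 = 41
Step 3: 0.18 mL + 1750 μL = 1.93 mL total → factor 1.93/0.18 = 10.722
Step 4: 70 μL brought to 3650 μL → factor 3650/70 = 52.143
Step 5: 0.42 mL + 9.9 mL = 10.32 mL total → factor 10.32/0.42 = 24.571
Step 6: 0.48 mL + 2.5 mL = 2.98 mL total → factor 2.98/0.48 = 6.2083
Overall dilution factor = 12 × 41 × 10.722 × 52.143 × 24.571 × 6.2083 = 4.1961 × 10^7
Stock = 0.119 nM × 4.1961 × 10^7 = 4.993 × 10^6 nM = 4.99 mM

4.99 mM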